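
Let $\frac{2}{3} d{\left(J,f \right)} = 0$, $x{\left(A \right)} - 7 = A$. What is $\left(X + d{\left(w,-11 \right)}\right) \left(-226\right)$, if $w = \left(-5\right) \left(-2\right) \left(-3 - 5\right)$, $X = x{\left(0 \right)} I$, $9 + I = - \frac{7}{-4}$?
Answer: $\frac{22939}{2} \approx 11470.0$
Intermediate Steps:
$x{\left(A \right)} = 7 + A$
$I = - \frac{29}{4}$ ($I = -9 - \frac{7}{-4} = -9 - - \frac{7}{4} = -9 + \frac{7}{4} = - \frac{29}{4} \approx -7.25$)
$X = - \frac{203}{4}$ ($X = \left(7 + 0\right) \left(- \frac{29}{4}\right) = 7 \left(- \frac{29}{4}\right) = - \frac{203}{4} \approx -50.75$)
$w = -80$ ($w = 10 \left(-8\right) = -80$)
$d{\left(J,f \right)} = 0$ ($d{\left(J,f \right)} = \frac{3}{2} \cdot 0 = 0$)
$\left(X + d{\left(w,-11 \right)}\right) \left(-226\right) = \left(- \frac{203}{4} + 0\right) \left(-226\right) = \left(- \frac{203}{4}\right) \left(-226\right) = \frac{22939}{2}$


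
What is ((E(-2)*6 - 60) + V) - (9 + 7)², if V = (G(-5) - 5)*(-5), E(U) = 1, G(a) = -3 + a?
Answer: -245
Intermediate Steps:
V = 65 (V = ((-3 - 5) - 5)*(-5) = (-8 - 5)*(-5) = -13*(-5) = 65)
((E(-2)*6 - 60) + V) - (9 + 7)² = ((1*6 - 60) + 65) - (9 + 7)² = ((6 - 60) + 65) - 1*16² = (-54 + 65) - 1*256 = 11 - 256 = -245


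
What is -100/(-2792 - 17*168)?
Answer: 25/1412 ≈ 0.017705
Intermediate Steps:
-100/(-2792 - 17*168) = -100/(-2792 - 2856) = -100/(-5648) = -100*(-1/5648) = 25/1412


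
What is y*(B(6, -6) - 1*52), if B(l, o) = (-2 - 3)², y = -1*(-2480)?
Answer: -66960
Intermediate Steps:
y = 2480
B(l, o) = 25 (B(l, o) = (-5)² = 25)
y*(B(6, -6) - 1*52) = 2480*(25 - 1*52) = 2480*(25 - 52) = 2480*(-27) = -66960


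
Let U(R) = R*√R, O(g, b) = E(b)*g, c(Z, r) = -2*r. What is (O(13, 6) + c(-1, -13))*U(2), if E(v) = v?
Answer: 208*√2 ≈ 294.16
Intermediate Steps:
O(g, b) = b*g
U(R) = R^(3/2)
(O(13, 6) + c(-1, -13))*U(2) = (6*13 - 2*(-13))*2^(3/2) = (78 + 26)*(2*√2) = 104*(2*√2) = 208*√2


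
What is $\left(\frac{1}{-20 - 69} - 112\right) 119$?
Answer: $- \frac{1186311}{89} \approx -13329.0$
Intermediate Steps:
$\left(\frac{1}{-20 - 69} - 112\right) 119 = \left(\frac{1}{-89} - 112\right) 119 = \left(- \frac{1}{89} - 112\right) 119 = \left(- \frac{9969}{89}\right) 119 = - \frac{1186311}{89}$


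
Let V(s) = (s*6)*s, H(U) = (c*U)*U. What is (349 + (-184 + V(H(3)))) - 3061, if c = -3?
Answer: 1478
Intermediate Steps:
H(U) = -3*U² (H(U) = (-3*U)*U = -3*U²)
V(s) = 6*s² (V(s) = (6*s)*s = 6*s²)
(349 + (-184 + V(H(3)))) - 3061 = (349 + (-184 + 6*(-3*3²)²)) - 3061 = (349 + (-184 + 6*(-3*9)²)) - 3061 = (349 + (-184 + 6*(-27)²)) - 3061 = (349 + (-184 + 6*729)) - 3061 = (349 + (-184 + 4374)) - 3061 = (349 + 4190) - 3061 = 4539 - 3061 = 1478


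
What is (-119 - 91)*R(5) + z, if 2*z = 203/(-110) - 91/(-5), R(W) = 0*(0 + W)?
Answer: 1799/220 ≈ 8.1773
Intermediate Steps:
R(W) = 0 (R(W) = 0*W = 0)
z = 1799/220 (z = (203/(-110) - 91/(-5))/2 = (203*(-1/110) - 91*(-1/5))/2 = (-203/110 + 91/5)/2 = (1/2)*(1799/110) = 1799/220 ≈ 8.1773)
(-119 - 91)*R(5) + z = (-119 - 91)*0 + 1799/220 = -210*0 + 1799/220 = 0 + 1799/220 = 1799/220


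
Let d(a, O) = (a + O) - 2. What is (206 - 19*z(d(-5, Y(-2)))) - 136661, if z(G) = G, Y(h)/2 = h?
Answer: -136246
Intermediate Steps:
Y(h) = 2*h
d(a, O) = -2 + O + a (d(a, O) = (O + a) - 2 = -2 + O + a)
(206 - 19*z(d(-5, Y(-2)))) - 136661 = (206 - 19*(-2 + 2*(-2) - 5)) - 136661 = (206 - 19*(-2 - 4 - 5)) - 136661 = (206 - 19*(-11)) - 136661 = (206 + 209) - 136661 = 415 - 136661 = -136246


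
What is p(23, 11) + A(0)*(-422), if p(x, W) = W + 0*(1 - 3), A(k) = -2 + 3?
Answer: -411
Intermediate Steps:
A(k) = 1
p(x, W) = W (p(x, W) = W + 0*(-2) = W + 0 = W)
p(23, 11) + A(0)*(-422) = 11 + 1*(-422) = 11 - 422 = -411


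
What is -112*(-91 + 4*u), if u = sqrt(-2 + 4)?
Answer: 10192 - 448*sqrt(2) ≈ 9558.4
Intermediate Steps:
u = sqrt(2) ≈ 1.4142
-112*(-91 + 4*u) = -112*(-91 + 4*sqrt(2)) = 10192 - 448*sqrt(2)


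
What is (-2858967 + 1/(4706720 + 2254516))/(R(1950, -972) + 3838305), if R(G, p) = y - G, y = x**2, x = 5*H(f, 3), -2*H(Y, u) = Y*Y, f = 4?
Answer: -19901944003211/26716910512380 ≈ -0.74492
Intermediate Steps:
H(Y, u) = -Y**2/2 (H(Y, u) = -Y*Y/2 = -Y**2/2)
x = -40 (x = 5*(-1/2*4**2) = 5*(-1/2*16) = 5*(-8) = -40)
y = 1600 (y = (-40)**2 = 1600)
R(G, p) = 1600 - G
(-2858967 + 1/(4706720 + 2254516))/(R(1950, -972) + 3838305) = (-2858967 + 1/(4706720 + 2254516))/((1600 - 1*1950) + 3838305) = (-2858967 + 1/6961236)/((1600 - 1950) + 3838305) = (-2858967 + 1/6961236)/(-350 + 3838305) = -19901944003211/6961236/3837955 = -19901944003211/6961236*1/3837955 = -19901944003211/26716910512380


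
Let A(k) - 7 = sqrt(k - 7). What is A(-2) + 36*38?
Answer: 1375 + 3*I ≈ 1375.0 + 3.0*I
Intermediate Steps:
A(k) = 7 + sqrt(-7 + k) (A(k) = 7 + sqrt(k - 7) = 7 + sqrt(-7 + k))
A(-2) + 36*38 = (7 + sqrt(-7 - 2)) + 36*38 = (7 + sqrt(-9)) + 1368 = (7 + 3*I) + 1368 = 1375 + 3*I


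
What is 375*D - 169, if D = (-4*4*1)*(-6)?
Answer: 35831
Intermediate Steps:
D = 96 (D = -16*1*(-6) = -16*(-6) = 96)
375*D - 169 = 375*96 - 169 = 36000 - 169 = 35831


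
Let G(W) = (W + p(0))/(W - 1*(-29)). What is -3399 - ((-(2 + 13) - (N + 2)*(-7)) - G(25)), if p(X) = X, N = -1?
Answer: -183089/54 ≈ -3390.5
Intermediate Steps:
G(W) = W/(29 + W) (G(W) = (W + 0)/(W - 1*(-29)) = W/(W + 29) = W/(29 + W))
-3399 - ((-(2 + 13) - (N + 2)*(-7)) - G(25)) = -3399 - ((-(2 + 13) - (-1 + 2)*(-7)) - 25/(29 + 25)) = -3399 - ((-1*15 - (-7)) - 25/54) = -3399 - ((-15 - 1*(-7)) - 25/54) = -3399 - ((-15 + 7) - 1*25/54) = -3399 - (-8 - 25/54) = -3399 - 1*(-457/54) = -3399 + 457/54 = -183089/54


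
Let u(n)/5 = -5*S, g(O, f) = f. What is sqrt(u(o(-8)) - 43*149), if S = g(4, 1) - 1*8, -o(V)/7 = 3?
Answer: 2*I*sqrt(1558) ≈ 78.943*I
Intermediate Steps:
o(V) = -21 (o(V) = -7*3 = -21)
S = -7 (S = 1 - 1*8 = 1 - 8 = -7)
u(n) = 175 (u(n) = 5*(-5*(-7)) = 5*35 = 175)
sqrt(u(o(-8)) - 43*149) = sqrt(175 - 43*149) = sqrt(175 - 6407) = sqrt(-6232) = 2*I*sqrt(1558)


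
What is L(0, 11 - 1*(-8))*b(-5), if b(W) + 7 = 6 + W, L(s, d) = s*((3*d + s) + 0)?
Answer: 0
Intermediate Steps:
L(s, d) = s*(s + 3*d) (L(s, d) = s*((s + 3*d) + 0) = s*(s + 3*d))
b(W) = -1 + W (b(W) = -7 + (6 + W) = -1 + W)
L(0, 11 - 1*(-8))*b(-5) = (0*(0 + 3*(11 - 1*(-8))))*(-1 - 5) = (0*(0 + 3*(11 + 8)))*(-6) = (0*(0 + 3*19))*(-6) = (0*(0 + 57))*(-6) = (0*57)*(-6) = 0*(-6) = 0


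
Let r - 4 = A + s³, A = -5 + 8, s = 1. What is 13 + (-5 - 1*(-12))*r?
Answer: 69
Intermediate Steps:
A = 3
r = 8 (r = 4 + (3 + 1³) = 4 + (3 + 1) = 4 + 4 = 8)
13 + (-5 - 1*(-12))*r = 13 + (-5 - 1*(-12))*8 = 13 + (-5 + 12)*8 = 13 + 7*8 = 13 + 56 = 69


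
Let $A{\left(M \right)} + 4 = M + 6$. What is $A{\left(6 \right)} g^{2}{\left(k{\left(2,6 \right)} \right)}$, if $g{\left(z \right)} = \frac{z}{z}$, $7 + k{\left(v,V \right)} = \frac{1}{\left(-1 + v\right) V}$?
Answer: $8$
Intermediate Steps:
$A{\left(M \right)} = 2 + M$ ($A{\left(M \right)} = -4 + \left(M + 6\right) = -4 + \left(6 + M\right) = 2 + M$)
$k{\left(v,V \right)} = -7 + \frac{1}{V \left(-1 + v\right)}$ ($k{\left(v,V \right)} = -7 + \frac{1}{\left(-1 + v\right) V} = -7 + \frac{1}{V \left(-1 + v\right)}$)
$g{\left(z \right)} = 1$
$A{\left(6 \right)} g^{2}{\left(k{\left(2,6 \right)} \right)} = \left(2 + 6\right) 1^{2} = 8 \cdot 1 = 8$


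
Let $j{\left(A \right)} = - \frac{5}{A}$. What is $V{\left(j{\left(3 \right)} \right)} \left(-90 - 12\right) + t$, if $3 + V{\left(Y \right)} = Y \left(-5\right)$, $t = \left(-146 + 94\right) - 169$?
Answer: $-765$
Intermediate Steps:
$t = -221$ ($t = -52 - 169 = -221$)
$V{\left(Y \right)} = -3 - 5 Y$ ($V{\left(Y \right)} = -3 + Y \left(-5\right) = -3 - 5 Y$)
$V{\left(j{\left(3 \right)} \right)} \left(-90 - 12\right) + t = \left(-3 - 5 \left(- \frac{5}{3}\right)\right) \left(-90 - 12\right) - 221 = \left(-3 - 5 \left(\left(-5\right) \frac{1}{3}\right)\right) \left(-90 - 12\right) - 221 = \left(-3 - - \frac{25}{3}\right) \left(-102\right) - 221 = \left(-3 + \frac{25}{3}\right) \left(-102\right) - 221 = \frac{16}{3} \left(-102\right) - 221 = -544 - 221 = -765$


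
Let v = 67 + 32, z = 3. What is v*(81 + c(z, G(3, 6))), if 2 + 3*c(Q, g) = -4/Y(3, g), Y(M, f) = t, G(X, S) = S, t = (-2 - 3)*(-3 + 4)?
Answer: 39897/5 ≈ 7979.4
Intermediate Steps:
t = -5 (t = -5*1 = -5)
v = 99
Y(M, f) = -5
c(Q, g) = -⅖ (c(Q, g) = -⅔ + (-4/(-5))/3 = -⅔ + (-4*(-⅕))/3 = -⅔ + (⅓)*(⅘) = -⅔ + 4/15 = -⅖)
v*(81 + c(z, G(3, 6))) = 99*(81 - ⅖) = 99*(403/5) = 39897/5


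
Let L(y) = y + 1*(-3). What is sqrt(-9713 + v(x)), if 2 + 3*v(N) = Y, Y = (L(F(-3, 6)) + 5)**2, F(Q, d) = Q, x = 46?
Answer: 2*I*sqrt(21855)/3 ≈ 98.556*I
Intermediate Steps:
L(y) = -3 + y (L(y) = y - 3 = -3 + y)
Y = 1 (Y = ((-3 - 3) + 5)**2 = (-6 + 5)**2 = (-1)**2 = 1)
v(N) = -1/3 (v(N) = -2/3 + (1/3)*1 = -2/3 + 1/3 = -1/3)
sqrt(-9713 + v(x)) = sqrt(-9713 - 1/3) = sqrt(-29140/3) = 2*I*sqrt(21855)/3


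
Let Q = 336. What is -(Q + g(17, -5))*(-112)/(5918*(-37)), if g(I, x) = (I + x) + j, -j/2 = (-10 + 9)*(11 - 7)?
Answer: -19936/109483 ≈ -0.18209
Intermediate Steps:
j = 8 (j = -2*(-10 + 9)*(11 - 7) = -(-2)*4 = -2*(-4) = 8)
g(I, x) = 8 + I + x (g(I, x) = (I + x) + 8 = 8 + I + x)
-(Q + g(17, -5))*(-112)/(5918*(-37)) = -(336 + (8 + 17 - 5))*(-112)/(5918*(-37)) = -(336 + 20)*(-112)/(-218966) = -356*(-112)*(-1)/218966 = -(-39872)*(-1)/218966 = -1*19936/109483 = -19936/109483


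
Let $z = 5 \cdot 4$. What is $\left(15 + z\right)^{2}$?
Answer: $1225$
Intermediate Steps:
$z = 20$
$\left(15 + z\right)^{2} = \left(15 + 20\right)^{2} = 35^{2} = 1225$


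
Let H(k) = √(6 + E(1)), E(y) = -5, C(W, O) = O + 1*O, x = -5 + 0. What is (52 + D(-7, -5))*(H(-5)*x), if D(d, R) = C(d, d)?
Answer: -190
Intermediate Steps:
x = -5
C(W, O) = 2*O (C(W, O) = O + O = 2*O)
D(d, R) = 2*d
H(k) = 1 (H(k) = √(6 - 5) = √1 = 1)
(52 + D(-7, -5))*(H(-5)*x) = (52 + 2*(-7))*(1*(-5)) = (52 - 14)*(-5) = 38*(-5) = -190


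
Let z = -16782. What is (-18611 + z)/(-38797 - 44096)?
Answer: 35393/82893 ≈ 0.42697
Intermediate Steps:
(-18611 + z)/(-38797 - 44096) = (-18611 - 16782)/(-38797 - 44096) = -35393/(-82893) = -35393*(-1/82893) = 35393/82893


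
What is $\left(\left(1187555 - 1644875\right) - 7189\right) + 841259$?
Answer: $376750$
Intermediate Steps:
$\left(\left(1187555 - 1644875\right) - 7189\right) + 841259 = \left(-457320 - 7189\right) + 841259 = -464509 + 841259 = 376750$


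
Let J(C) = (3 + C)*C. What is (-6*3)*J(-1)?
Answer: 36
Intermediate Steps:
J(C) = C*(3 + C)
(-6*3)*J(-1) = (-6*3)*(-(3 - 1)) = -(-18)*2 = -18*(-2) = 36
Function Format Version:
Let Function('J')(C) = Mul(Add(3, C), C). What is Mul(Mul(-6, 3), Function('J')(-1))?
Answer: 36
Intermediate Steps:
Function('J')(C) = Mul(C, Add(3, C))
Mul(Mul(-6, 3), Function('J')(-1)) = Mul(Mul(-6, 3), Mul(-1, Add(3, -1))) = Mul(-18, Mul(-1, 2)) = Mul(-18, -2) = 36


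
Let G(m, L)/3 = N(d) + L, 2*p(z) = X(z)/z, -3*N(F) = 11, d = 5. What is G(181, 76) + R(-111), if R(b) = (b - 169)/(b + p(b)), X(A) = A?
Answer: 48517/221 ≈ 219.53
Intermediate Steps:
N(F) = -11/3 (N(F) = -⅓*11 = -11/3)
p(z) = ½ (p(z) = (z/z)/2 = (½)*1 = ½)
R(b) = (-169 + b)/(½ + b) (R(b) = (b - 169)/(b + ½) = (-169 + b)/(½ + b))
G(m, L) = -11 + 3*L (G(m, L) = 3*(-11/3 + L) = -11 + 3*L)
G(181, 76) + R(-111) = (-11 + 3*76) + 2*(-169 - 111)/(1 + 2*(-111)) = (-11 + 228) + 2*(-280)/(1 - 222) = 217 + 2*(-280)/(-221) = 217 + 2*(-1/221)*(-280) = 217 + 560/221 = 48517/221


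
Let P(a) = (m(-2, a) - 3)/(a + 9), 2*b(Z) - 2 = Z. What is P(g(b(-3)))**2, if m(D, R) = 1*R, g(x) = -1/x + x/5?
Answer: 121/11881 ≈ 0.010184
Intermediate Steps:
b(Z) = 1 + Z/2
g(x) = -1/x + x/5 (g(x) = -1/x + x*(1/5) = -1/x + x/5)
m(D, R) = R
P(a) = (-3 + a)/(9 + a) (P(a) = (a - 3)/(a + 9) = (-3 + a)/(9 + a))
P(g(b(-3)))**2 = ((-3 + (-1/(1 + (1/2)*(-3)) + (1 + (1/2)*(-3))/5))/(9 + (-1/(1 + (1/2)*(-3)) + (1 + (1/2)*(-3))/5)))**2 = ((-3 + (-1/(1 - 3/2) + (1 - 3/2)/5))/(9 + (-1/(1 - 3/2) + (1 - 3/2)/5)))**2 = ((-3 + (-1/(-1/2) + (1/5)*(-1/2)))/(9 + (-1/(-1/2) + (1/5)*(-1/2))))**2 = ((-3 + (-1*(-2) - 1/10))/(9 + (-1*(-2) - 1/10)))**2 = ((-3 + (2 - 1/10))/(9 + (2 - 1/10)))**2 = ((-3 + 19/10)/(9 + 19/10))**2 = (-11/10/(109/10))**2 = ((10/109)*(-11/10))**2 = (-11/109)**2 = 121/11881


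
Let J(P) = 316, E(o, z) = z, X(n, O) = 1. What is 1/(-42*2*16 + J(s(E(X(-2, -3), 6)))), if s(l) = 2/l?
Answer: -1/1028 ≈ -0.00097276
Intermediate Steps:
1/(-42*2*16 + J(s(E(X(-2, -3), 6)))) = 1/(-42*2*16 + 316) = 1/(-84*16 + 316) = 1/(-1344 + 316) = 1/(-1028) = -1/1028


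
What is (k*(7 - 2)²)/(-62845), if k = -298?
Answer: 1490/12569 ≈ 0.11855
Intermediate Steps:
(k*(7 - 2)²)/(-62845) = -298*(7 - 2)²/(-62845) = -298*5²*(-1/62845) = -298*25*(-1/62845) = -7450*(-1/62845) = 1490/12569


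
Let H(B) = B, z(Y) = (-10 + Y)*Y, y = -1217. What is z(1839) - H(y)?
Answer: 3364748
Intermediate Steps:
z(Y) = Y*(-10 + Y)
z(1839) - H(y) = 1839*(-10 + 1839) - 1*(-1217) = 1839*1829 + 1217 = 3363531 + 1217 = 3364748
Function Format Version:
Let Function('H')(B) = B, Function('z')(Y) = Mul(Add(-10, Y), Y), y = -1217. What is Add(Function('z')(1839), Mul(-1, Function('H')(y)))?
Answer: 3364748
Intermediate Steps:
Function('z')(Y) = Mul(Y, Add(-10, Y))
Add(Function('z')(1839), Mul(-1, Function('H')(y))) = Add(Mul(1839, Add(-10, 1839)), Mul(-1, -1217)) = Add(Mul(1839, 1829), 1217) = Add(3363531, 1217) = 3364748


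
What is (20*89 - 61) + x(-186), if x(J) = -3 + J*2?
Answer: 1344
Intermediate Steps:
x(J) = -3 + 2*J
(20*89 - 61) + x(-186) = (20*89 - 61) + (-3 + 2*(-186)) = (1780 - 61) + (-3 - 372) = 1719 - 375 = 1344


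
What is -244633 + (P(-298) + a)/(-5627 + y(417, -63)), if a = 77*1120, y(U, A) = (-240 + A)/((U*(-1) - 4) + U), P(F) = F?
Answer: -5432419533/22205 ≈ -2.4465e+5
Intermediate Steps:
y(U, A) = 60 - A/4 (y(U, A) = (-240 + A)/((-U - 4) + U) = (-240 + A)/((-4 - U) + U) = (-240 + A)/(-4) = (-240 + A)*(-¼) = 60 - A/4)
a = 86240
-244633 + (P(-298) + a)/(-5627 + y(417, -63)) = -244633 + (-298 + 86240)/(-5627 + (60 - ¼*(-63))) = -244633 + 85942/(-5627 + (60 + 63/4)) = -244633 + 85942/(-5627 + 303/4) = -244633 + 85942/(-22205/4) = -244633 + 85942*(-4/22205) = -244633 - 343768/22205 = -5432419533/22205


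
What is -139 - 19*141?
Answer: -2818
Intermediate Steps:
-139 - 19*141 = -139 - 2679 = -2818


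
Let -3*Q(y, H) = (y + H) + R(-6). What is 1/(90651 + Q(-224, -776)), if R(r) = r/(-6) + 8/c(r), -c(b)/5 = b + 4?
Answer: 15/1364756 ≈ 1.0991e-5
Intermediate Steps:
c(b) = -20 - 5*b (c(b) = -5*(b + 4) = -5*(4 + b) = -20 - 5*b)
R(r) = 8/(-20 - 5*r) - r/6 (R(r) = r/(-6) + 8/(-20 - 5*r) = r*(-1/6) + 8/(-20 - 5*r) = -r/6 + 8/(-20 - 5*r) = 8/(-20 - 5*r) - r/6)
Q(y, H) = -3/5 - H/3 - y/3 (Q(y, H) = -((y + H) + (-48 - 5*(-6)*(4 - 6))/(30*(4 - 6)))/3 = -((H + y) + (1/30)*(-48 - 5*(-6)*(-2))/(-2))/3 = -((H + y) + (1/30)*(-1/2)*(-48 - 60))/3 = -((H + y) + (1/30)*(-1/2)*(-108))/3 = -((H + y) + 9/5)/3 = -(9/5 + H + y)/3 = -3/5 - H/3 - y/3)
1/(90651 + Q(-224, -776)) = 1/(90651 + (-3/5 - 1/3*(-776) - 1/3*(-224))) = 1/(90651 + (-3/5 + 776/3 + 224/3)) = 1/(90651 + 4991/15) = 1/(1364756/15) = 15/1364756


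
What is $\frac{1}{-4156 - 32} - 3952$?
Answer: $- \frac{16550977}{4188} \approx -3952.0$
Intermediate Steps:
$\frac{1}{-4156 - 32} - 3952 = \frac{1}{-4188} - 3952 = - \frac{1}{4188} - 3952 = - \frac{16550977}{4188}$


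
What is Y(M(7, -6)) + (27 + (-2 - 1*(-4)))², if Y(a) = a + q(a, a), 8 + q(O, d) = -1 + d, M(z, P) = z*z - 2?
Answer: 926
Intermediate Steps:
M(z, P) = -2 + z² (M(z, P) = z² - 2 = -2 + z²)
q(O, d) = -9 + d (q(O, d) = -8 + (-1 + d) = -9 + d)
Y(a) = -9 + 2*a (Y(a) = a + (-9 + a) = -9 + 2*a)
Y(M(7, -6)) + (27 + (-2 - 1*(-4)))² = (-9 + 2*(-2 + 7²)) + (27 + (-2 - 1*(-4)))² = (-9 + 2*(-2 + 49)) + (27 + (-2 + 4))² = (-9 + 2*47) + (27 + 2)² = (-9 + 94) + 29² = 85 + 841 = 926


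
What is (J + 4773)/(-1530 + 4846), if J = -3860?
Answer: 913/3316 ≈ 0.27533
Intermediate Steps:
(J + 4773)/(-1530 + 4846) = (-3860 + 4773)/(-1530 + 4846) = 913/3316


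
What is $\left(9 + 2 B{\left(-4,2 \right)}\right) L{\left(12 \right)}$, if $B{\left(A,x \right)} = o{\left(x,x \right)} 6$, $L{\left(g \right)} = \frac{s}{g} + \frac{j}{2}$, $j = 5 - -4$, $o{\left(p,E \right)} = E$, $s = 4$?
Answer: $\frac{319}{2} \approx 159.5$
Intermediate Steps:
$j = 9$ ($j = 5 + 4 = 9$)
$L{\left(g \right)} = \frac{9}{2} + \frac{4}{g}$ ($L{\left(g \right)} = \frac{4}{g} + \frac{9}{2} = \frac{9}{2} + \frac{4}{g}$)
$B{\left(A,x \right)} = 6 x$ ($B{\left(A,x \right)} = x 6 = 6 x$)
$\left(9 + 2 B{\left(-4,2 \right)}\right) L{\left(12 \right)} = \left(9 + 2 \cdot 6 \cdot 2\right) \left(\frac{9}{2} + \frac{4}{12}\right) = \left(9 + 2 \cdot 12\right) \left(\frac{9}{2} + 4 \cdot \frac{1}{12}\right) = \left(9 + 24\right) \left(\frac{9}{2} + \frac{1}{3}\right) = 33 \cdot \frac{29}{6} = \frac{319}{2}$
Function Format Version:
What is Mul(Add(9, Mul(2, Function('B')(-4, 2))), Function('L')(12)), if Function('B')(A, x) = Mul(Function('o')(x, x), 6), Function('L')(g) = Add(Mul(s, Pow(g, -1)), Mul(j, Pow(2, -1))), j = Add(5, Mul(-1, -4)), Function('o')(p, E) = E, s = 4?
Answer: Rational(319, 2) ≈ 159.50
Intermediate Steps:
j = 9 (j = Add(5, 4) = 9)
Function('L')(g) = Add(Rational(9, 2), Mul(4, Pow(g, -1))) (Function('L')(g) = Add(Mul(4, Pow(g, -1)), Mul(9, Pow(2, -1))) = Add(Mul(4, Pow(g, -1)), Mul(9, Rational(1, 2))) = Add(Mul(4, Pow(g, -1)), Rational(9, 2)) = Add(Rational(9, 2), Mul(4, Pow(g, -1))))
Function('B')(A, x) = Mul(6, x) (Function('B')(A, x) = Mul(x, 6) = Mul(6, x))
Mul(Add(9, Mul(2, Function('B')(-4, 2))), Function('L')(12)) = Mul(Add(9, Mul(2, Mul(6, 2))), Add(Rational(9, 2), Mul(4, Pow(12, -1)))) = Mul(Add(9, Mul(2, 12)), Add(Rational(9, 2), Mul(4, Rational(1, 12)))) = Mul(Add(9, 24), Add(Rational(9, 2), Rational(1, 3))) = Mul(33, Rational(29, 6)) = Rational(319, 2)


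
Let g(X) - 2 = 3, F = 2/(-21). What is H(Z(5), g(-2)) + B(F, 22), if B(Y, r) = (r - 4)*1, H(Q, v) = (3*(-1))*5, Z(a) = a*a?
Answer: 3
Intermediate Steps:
F = -2/21 (F = 2*(-1/21) = -2/21 ≈ -0.095238)
Z(a) = a²
g(X) = 5 (g(X) = 2 + 3 = 5)
H(Q, v) = -15 (H(Q, v) = -3*5 = -15)
B(Y, r) = -4 + r (B(Y, r) = (-4 + r)*1 = -4 + r)
H(Z(5), g(-2)) + B(F, 22) = -15 + (-4 + 22) = -15 + 18 = 3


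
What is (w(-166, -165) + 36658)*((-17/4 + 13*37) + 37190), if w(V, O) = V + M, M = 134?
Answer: 2759164771/2 ≈ 1.3796e+9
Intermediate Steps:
w(V, O) = 134 + V (w(V, O) = V + 134 = 134 + V)
(w(-166, -165) + 36658)*((-17/4 + 13*37) + 37190) = ((134 - 166) + 36658)*((-17/4 + 13*37) + 37190) = (-32 + 36658)*((-17*¼ + 481) + 37190) = 36626*((-17/4 + 481) + 37190) = 36626*(1907/4 + 37190) = 36626*(150667/4) = 2759164771/2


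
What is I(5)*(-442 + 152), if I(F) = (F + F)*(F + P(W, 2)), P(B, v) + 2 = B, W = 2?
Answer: -14500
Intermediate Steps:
P(B, v) = -2 + B
I(F) = 2*F**2 (I(F) = (F + F)*(F + (-2 + 2)) = (2*F)*(F + 0) = (2*F)*F = 2*F**2)
I(5)*(-442 + 152) = (2*5**2)*(-442 + 152) = (2*25)*(-290) = 50*(-290) = -14500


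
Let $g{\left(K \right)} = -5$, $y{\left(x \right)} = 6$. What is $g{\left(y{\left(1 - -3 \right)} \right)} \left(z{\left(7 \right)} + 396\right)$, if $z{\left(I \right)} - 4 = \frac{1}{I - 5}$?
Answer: $- \frac{4005}{2} \approx -2002.5$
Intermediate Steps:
$z{\left(I \right)} = 4 + \frac{1}{-5 + I}$ ($z{\left(I \right)} = 4 + \frac{1}{I - 5} = 4 + \frac{1}{-5 + I}$)
$g{\left(y{\left(1 - -3 \right)} \right)} \left(z{\left(7 \right)} + 396\right) = - 5 \left(\frac{-19 + 4 \cdot 7}{-5 + 7} + 396\right) = - 5 \left(\frac{-19 + 28}{2} + 396\right) = - 5 \left(\frac{1}{2} \cdot 9 + 396\right) = - 5 \left(\frac{9}{2} + 396\right) = \left(-5\right) \frac{801}{2} = - \frac{4005}{2}$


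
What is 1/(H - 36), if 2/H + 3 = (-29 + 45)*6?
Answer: -93/3346 ≈ -0.027794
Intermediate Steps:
H = 2/93 (H = 2/(-3 + (-29 + 45)*6) = 2/(-3 + 16*6) = 2/(-3 + 96) = 2/93 ≈ 0.021505)
1/(H - 36) = 1/(2/93 - 36) = 1/(-3346/93) = -93/3346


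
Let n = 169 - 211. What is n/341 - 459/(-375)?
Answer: 46923/42625 ≈ 1.1008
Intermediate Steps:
n = -42
n/341 - 459/(-375) = -42/341 - 459/(-375) = -42*1/341 - 459*(-1/375) = -42/341 + 153/125 = 46923/42625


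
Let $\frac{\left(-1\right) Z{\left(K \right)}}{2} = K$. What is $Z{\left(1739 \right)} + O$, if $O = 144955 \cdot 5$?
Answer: $721297$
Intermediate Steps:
$Z{\left(K \right)} = - 2 K$
$O = 724775$
$Z{\left(1739 \right)} + O = \left(-2\right) 1739 + 724775 = -3478 + 724775 = 721297$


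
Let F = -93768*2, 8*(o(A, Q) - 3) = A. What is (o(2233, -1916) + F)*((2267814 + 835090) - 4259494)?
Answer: 866303837145/4 ≈ 2.1658e+11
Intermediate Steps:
o(A, Q) = 3 + A/8
F = -187536
(o(2233, -1916) + F)*((2267814 + 835090) - 4259494) = ((3 + (1/8)*2233) - 187536)*((2267814 + 835090) - 4259494) = ((3 + 2233/8) - 187536)*(3102904 - 4259494) = (2257/8 - 187536)*(-1156590) = -1498031/8*(-1156590) = 866303837145/4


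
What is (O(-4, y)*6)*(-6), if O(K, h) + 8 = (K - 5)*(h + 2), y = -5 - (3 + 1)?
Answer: -1980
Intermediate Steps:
y = -9 (y = -5 - 1*4 = -5 - 4 = -9)
O(K, h) = -8 + (-5 + K)*(2 + h) (O(K, h) = -8 + (K - 5)*(h + 2) = -8 + (-5 + K)*(2 + h))
(O(-4, y)*6)*(-6) = ((-18 - 5*(-9) + 2*(-4) - 4*(-9))*6)*(-6) = ((-18 + 45 - 8 + 36)*6)*(-6) = (55*6)*(-6) = 330*(-6) = -1980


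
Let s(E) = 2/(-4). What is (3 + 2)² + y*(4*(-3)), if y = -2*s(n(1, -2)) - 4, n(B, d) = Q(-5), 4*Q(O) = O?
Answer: 61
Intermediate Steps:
Q(O) = O/4
n(B, d) = -5/4 (n(B, d) = (¼)*(-5) = -5/4)
s(E) = -½ (s(E) = 2*(-¼) = -½)
y = -3 (y = -2*(-½) - 4 = 1 - 4 = -3)
(3 + 2)² + y*(4*(-3)) = (3 + 2)² - 12*(-3) = 5² - 3*(-12) = 25 + 36 = 61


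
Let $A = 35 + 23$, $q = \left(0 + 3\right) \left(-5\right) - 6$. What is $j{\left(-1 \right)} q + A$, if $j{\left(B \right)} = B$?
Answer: $79$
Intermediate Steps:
$q = -21$ ($q = 3 \left(-5\right) - 6 = -15 - 6 = -21$)
$A = 58$
$j{\left(-1 \right)} q + A = \left(-1\right) \left(-21\right) + 58 = 21 + 58 = 79$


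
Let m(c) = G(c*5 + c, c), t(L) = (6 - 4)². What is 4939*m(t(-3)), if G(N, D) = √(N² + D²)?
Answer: 19756*√37 ≈ 1.2017e+5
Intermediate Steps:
t(L) = 4 (t(L) = 2² = 4)
G(N, D) = √(D² + N²)
m(c) = √37*√(c²) (m(c) = √(c² + (c*5 + c)²) = √(c² + (5*c + c)²) = √(c² + (6*c)²) = √(c² + 36*c²) = √(37*c²) = √37*√(c²))
4939*m(t(-3)) = 4939*(√37*√(4²)) = 4939*(√37*√16) = 4939*(√37*4) = 4939*(4*√37) = 19756*√37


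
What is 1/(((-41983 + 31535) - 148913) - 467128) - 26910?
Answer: -16858818991/626489 ≈ -26910.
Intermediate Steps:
1/(((-41983 + 31535) - 148913) - 467128) - 26910 = 1/((-10448 - 148913) - 467128) - 26910 = 1/(-159361 - 467128) - 26910 = 1/(-626489) - 26910 = -1/626489 - 26910 = -16858818991/626489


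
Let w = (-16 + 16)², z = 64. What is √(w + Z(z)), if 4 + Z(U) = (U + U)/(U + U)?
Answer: I*√3 ≈ 1.732*I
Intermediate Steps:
Z(U) = -3 (Z(U) = -4 + (U + U)/(U + U) = -4 + (2*U)/((2*U)) = -4 + (2*U)*(1/(2*U)) = -4 + 1 = -3)
w = 0 (w = 0² = 0)
√(w + Z(z)) = √(0 - 3) = √(-3) = I*√3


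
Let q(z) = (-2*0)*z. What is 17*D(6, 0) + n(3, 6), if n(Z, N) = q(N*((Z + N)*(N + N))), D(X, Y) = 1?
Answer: 17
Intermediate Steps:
q(z) = 0 (q(z) = 0*z = 0)
n(Z, N) = 0
17*D(6, 0) + n(3, 6) = 17*1 + 0 = 17 + 0 = 17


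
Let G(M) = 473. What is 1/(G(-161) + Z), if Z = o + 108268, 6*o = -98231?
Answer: 6/554215 ≈ 1.0826e-5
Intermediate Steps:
o = -98231/6 (o = (⅙)*(-98231) = -98231/6 ≈ -16372.)
Z = 551377/6 (Z = -98231/6 + 108268 = 551377/6 ≈ 91896.)
1/(G(-161) + Z) = 1/(473 + 551377/6) = 1/(554215/6) = 6/554215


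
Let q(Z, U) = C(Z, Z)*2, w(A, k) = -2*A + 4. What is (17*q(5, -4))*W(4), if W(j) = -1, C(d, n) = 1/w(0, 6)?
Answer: -17/2 ≈ -8.5000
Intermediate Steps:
w(A, k) = 4 - 2*A
C(d, n) = ¼ (C(d, n) = 1/(4 - 2*0) = 1/(4 + 0) = 1/4 = ¼)
q(Z, U) = ½ (q(Z, U) = (¼)*2 = ½)
(17*q(5, -4))*W(4) = (17*(½))*(-1) = (17/2)*(-1) = -17/2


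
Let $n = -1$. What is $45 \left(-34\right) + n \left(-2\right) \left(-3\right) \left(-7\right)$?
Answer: $-1488$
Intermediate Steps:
$45 \left(-34\right) + n \left(-2\right) \left(-3\right) \left(-7\right) = 45 \left(-34\right) + \left(-1\right) \left(-2\right) \left(-3\right) \left(-7\right) = -1530 + 2 \left(-3\right) \left(-7\right) = -1530 - -42 = -1530 + 42 = -1488$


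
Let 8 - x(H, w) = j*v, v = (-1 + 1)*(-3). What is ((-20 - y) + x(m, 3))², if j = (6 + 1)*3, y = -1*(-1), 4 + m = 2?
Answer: 169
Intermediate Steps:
m = -2 (m = -4 + 2 = -2)
y = 1
j = 21 (j = 7*3 = 21)
v = 0 (v = 0*(-3) = 0)
x(H, w) = 8 (x(H, w) = 8 - 21*0 = 8 - 1*0 = 8 + 0 = 8)
((-20 - y) + x(m, 3))² = ((-20 - 1*1) + 8)² = ((-20 - 1) + 8)² = (-21 + 8)² = (-13)² = 169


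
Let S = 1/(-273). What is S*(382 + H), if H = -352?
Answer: -10/91 ≈ -0.10989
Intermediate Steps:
S = -1/273 ≈ -0.0036630
S*(382 + H) = -(382 - 352)/273 = -1/273*30 = -10/91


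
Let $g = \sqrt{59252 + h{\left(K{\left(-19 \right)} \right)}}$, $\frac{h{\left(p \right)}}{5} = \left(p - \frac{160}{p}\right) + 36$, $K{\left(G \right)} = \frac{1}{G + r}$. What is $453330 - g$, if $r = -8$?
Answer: $453330 - \frac{\sqrt{6563577}}{9} \approx 4.5305 \cdot 10^{5}$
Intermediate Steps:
$K{\left(G \right)} = \frac{1}{-8 + G}$ ($K{\left(G \right)} = \frac{1}{G - 8} = \frac{1}{-8 + G}$)
$h{\left(p \right)} = 180 - \frac{800}{p} + 5 p$ ($h{\left(p \right)} = 5 \left(\left(p - \frac{160}{p}\right) + 36\right) = 5 \left(36 + p - \frac{160}{p}\right) = 180 - \frac{800}{p} + 5 p$)
$g = \frac{\sqrt{6563577}}{9}$ ($g = \sqrt{59252 + \left(180 - \frac{800}{\frac{1}{-8 - 19}} + \frac{5}{-8 - 19}\right)} = \sqrt{59252 + \left(180 - \frac{800}{\frac{1}{-27}} + \frac{5}{-27}\right)} = \sqrt{59252 + \left(180 - \frac{800}{- \frac{1}{27}} + 5 \left(- \frac{1}{27}\right)\right)} = \sqrt{59252 - - \frac{588055}{27}} = \sqrt{59252 + \left(180 + 21600 - \frac{5}{27}\right)} = \sqrt{59252 + \frac{588055}{27}} = \sqrt{\frac{2187859}{27}} = \frac{\sqrt{6563577}}{9} \approx 284.66$)
$453330 - g = 453330 - \frac{\sqrt{6563577}}{9}$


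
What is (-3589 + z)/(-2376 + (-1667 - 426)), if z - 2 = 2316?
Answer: 31/109 ≈ 0.28440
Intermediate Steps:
z = 2318 (z = 2 + 2316 = 2318)
(-3589 + z)/(-2376 + (-1667 - 426)) = (-3589 + 2318)/(-2376 + (-1667 - 426)) = -1271/(-2376 - 2093) = -1271/(-4469) = -1271*(-1/4469) = 31/109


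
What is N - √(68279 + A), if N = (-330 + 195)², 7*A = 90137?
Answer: 18225 - √3976630/7 ≈ 17940.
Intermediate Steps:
A = 90137/7 (A = (⅐)*90137 = 90137/7 ≈ 12877.)
N = 18225 (N = (-135)² = 18225)
N - √(68279 + A) = 18225 - √(68279 + 90137/7) = 18225 - √(568090/7) = 18225 - √3976630/7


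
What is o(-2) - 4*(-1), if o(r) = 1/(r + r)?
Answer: 15/4 ≈ 3.7500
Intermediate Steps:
o(r) = 1/(2*r)
o(-2) - 4*(-1) = (½)/(-2) - 4*(-1) = (½)*(-½) + 4 = -¼ + 4 = 15/4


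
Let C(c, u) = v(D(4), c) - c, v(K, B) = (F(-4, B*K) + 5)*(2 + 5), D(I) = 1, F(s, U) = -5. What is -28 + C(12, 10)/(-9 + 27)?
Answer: -86/3 ≈ -28.667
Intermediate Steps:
v(K, B) = 0 (v(K, B) = (-5 + 5)*(2 + 5) = 0*7 = 0)
C(c, u) = -c (C(c, u) = 0 - c = -c)
-28 + C(12, 10)/(-9 + 27) = -28 + (-1*12)/(-9 + 27) = -28 - 12/18 = -28 + (1/18)*(-12) = -28 - 2/3 = -86/3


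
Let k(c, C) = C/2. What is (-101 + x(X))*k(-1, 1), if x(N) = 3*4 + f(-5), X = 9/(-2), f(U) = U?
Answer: -47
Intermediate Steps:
k(c, C) = C/2 (k(c, C) = C*(1/2) = C/2)
X = -9/2 (X = 9*(-1/2) = -9/2 ≈ -4.5000)
x(N) = 7 (x(N) = 3*4 - 5 = 12 - 5 = 7)
(-101 + x(X))*k(-1, 1) = (-101 + 7)*((1/2)*1) = -94*1/2 = -47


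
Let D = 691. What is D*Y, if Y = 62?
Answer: 42842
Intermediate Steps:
D*Y = 691*62 = 42842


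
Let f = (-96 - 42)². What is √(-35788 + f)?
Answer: 2*I*√4186 ≈ 129.4*I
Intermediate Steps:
f = 19044 (f = (-138)² = 19044)
√(-35788 + f) = √(-35788 + 19044) = √(-16744) = 2*I*√4186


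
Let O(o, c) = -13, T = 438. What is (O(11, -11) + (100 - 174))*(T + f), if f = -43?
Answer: -34365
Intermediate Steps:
(O(11, -11) + (100 - 174))*(T + f) = (-13 + (100 - 174))*(438 - 43) = (-13 - 74)*395 = -87*395 = -34365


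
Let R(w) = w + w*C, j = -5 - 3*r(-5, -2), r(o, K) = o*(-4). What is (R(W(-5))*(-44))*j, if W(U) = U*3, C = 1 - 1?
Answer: -42900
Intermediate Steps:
C = 0
W(U) = 3*U
r(o, K) = -4*o
j = -65 (j = -5 - (-12)*(-5) = -5 - 3*20 = -5 - 60 = -65)
R(w) = w (R(w) = w + w*0 = w + 0 = w)
(R(W(-5))*(-44))*j = ((3*(-5))*(-44))*(-65) = -15*(-44)*(-65) = 660*(-65) = -42900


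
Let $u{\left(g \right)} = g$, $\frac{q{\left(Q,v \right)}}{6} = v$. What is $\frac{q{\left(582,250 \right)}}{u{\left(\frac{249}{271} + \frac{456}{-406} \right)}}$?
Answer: $- \frac{27506500}{3747} \approx -7340.9$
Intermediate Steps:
$q{\left(Q,v \right)} = 6 v$
$\frac{q{\left(582,250 \right)}}{u{\left(\frac{249}{271} + \frac{456}{-406} \right)}} = \frac{6 \cdot 250}{\frac{249}{271} + \frac{456}{-406}} = \frac{1500}{249 \cdot \frac{1}{271} + 456 \left(- \frac{1}{406}\right)} = \frac{1500}{\frac{249}{271} - \frac{228}{203}} = \frac{1500}{- \frac{11241}{55013}} = 1500 \left(- \frac{55013}{11241}\right) = - \frac{27506500}{3747}$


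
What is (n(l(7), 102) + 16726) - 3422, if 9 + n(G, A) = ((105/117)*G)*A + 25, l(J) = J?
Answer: 181490/13 ≈ 13961.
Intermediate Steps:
n(G, A) = 16 + 35*A*G/39 (n(G, A) = -9 + (((105/117)*G)*A + 25) = -9 + (((105*(1/117))*G)*A + 25) = -9 + ((35*G/39)*A + 25) = -9 + (35*A*G/39 + 25) = -9 + (25 + 35*A*G/39) = 16 + 35*A*G/39)
(n(l(7), 102) + 16726) - 3422 = ((16 + (35/39)*102*7) + 16726) - 3422 = ((16 + 8330/13) + 16726) - 3422 = (8538/13 + 16726) - 3422 = 225976/13 - 3422 = 181490/13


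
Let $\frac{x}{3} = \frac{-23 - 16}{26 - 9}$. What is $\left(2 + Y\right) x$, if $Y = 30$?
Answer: $- \frac{3744}{17} \approx -220.24$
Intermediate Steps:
$x = - \frac{117}{17}$ ($x = 3 \frac{-23 - 16}{26 - 9} = 3 \left(- \frac{39}{17}\right) = - \frac{117}{17} \approx -6.8824$)
$\left(2 + Y\right) x = \left(2 + 30\right) \left(- \frac{117}{17}\right) = 32 \left(- \frac{117}{17}\right) = - \frac{3744}{17}$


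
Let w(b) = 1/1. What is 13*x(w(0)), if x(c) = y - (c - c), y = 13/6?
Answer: 169/6 ≈ 28.167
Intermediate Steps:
y = 13/6 (y = 13*(1/6) = 13/6 ≈ 2.1667)
w(b) = 1 (w(b) = 1*1 = 1)
x(c) = 13/6 (x(c) = 13/6 - (c - c) = 13/6 - 1*0 = 13/6 + 0 = 13/6)
13*x(w(0)) = 13*(13/6) = 169/6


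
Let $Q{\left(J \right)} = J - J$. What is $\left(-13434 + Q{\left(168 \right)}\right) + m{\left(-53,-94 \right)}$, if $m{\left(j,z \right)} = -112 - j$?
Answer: $-13493$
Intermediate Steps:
$Q{\left(J \right)} = 0$
$\left(-13434 + Q{\left(168 \right)}\right) + m{\left(-53,-94 \right)} = \left(-13434 + 0\right) - 59 = -13434 + \left(-112 + 53\right) = -13434 - 59 = -13493$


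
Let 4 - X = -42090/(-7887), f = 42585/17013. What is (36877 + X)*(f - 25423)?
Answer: -13975717420544922/14909059 ≈ -9.3740e+8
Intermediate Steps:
f = 14195/5671 (f = 42585*(1/17013) = 14195/5671 ≈ 2.5031)
X = -3514/2629 (X = 4 - (-42090)/(-7887) = 4 - (-42090)*(-1)/7887 = 4 - 1*14030/2629 = 4 - 14030/2629 = -3514/2629 ≈ -1.3366)
(36877 + X)*(f - 25423) = (36877 - 3514/2629)*(14195/5671 - 25423) = (96946119/2629)*(-144159638/5671) = -13975717420544922/14909059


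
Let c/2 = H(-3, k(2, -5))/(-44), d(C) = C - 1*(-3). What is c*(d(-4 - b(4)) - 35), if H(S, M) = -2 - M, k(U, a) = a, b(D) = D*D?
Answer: 78/11 ≈ 7.0909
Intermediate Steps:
b(D) = D**2
d(C) = 3 + C (d(C) = C + 3 = 3 + C)
c = -3/22 (c = 2*((-2 - 1*(-5))/(-44)) = 2*((-2 + 5)*(-1/44)) = 2*(3*(-1/44)) = 2*(-3/44) = -3/22 ≈ -0.13636)
c*(d(-4 - b(4)) - 35) = -3*((3 + (-4 - 1*4**2)) - 35)/22 = -3*((3 + (-4 - 1*16)) - 35)/22 = -3*((3 + (-4 - 16)) - 35)/22 = -3*((3 - 20) - 35)/22 = -3*(-17 - 35)/22 = -3/22*(-52) = 78/11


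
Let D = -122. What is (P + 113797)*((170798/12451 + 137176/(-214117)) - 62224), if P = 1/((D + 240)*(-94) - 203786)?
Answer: -675917271317461952387295/95476411078571 ≈ -7.0794e+9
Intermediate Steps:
P = -1/214878 (P = 1/((-122 + 240)*(-94) - 203786) = 1/(118*(-94) - 203786) = 1/(-11092 - 203786) = 1/(-214878) = -1/214878 ≈ -4.6538e-6)
(P + 113797)*((170798/12451 + 137176/(-214117)) - 62224) = (-1/214878 + 113797)*((170798/12451 + 137176/(-214117)) - 62224) = 24452471765*((170798*(1/12451) + 137176*(-1/214117)) - 62224)/214878 = 24452471765*((170798/12451 - 137176/214117) - 62224)/214878 = 24452471765*(34862776990/2665970767 - 62224)/214878 = (24452471765/214878)*(-165852502228818/2665970767) = -675917271317461952387295/95476411078571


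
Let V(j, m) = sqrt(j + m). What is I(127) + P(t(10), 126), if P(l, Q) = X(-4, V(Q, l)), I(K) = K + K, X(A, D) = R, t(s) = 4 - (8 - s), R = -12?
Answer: 242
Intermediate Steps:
t(s) = -4 + s (t(s) = 4 + (-8 + s) = -4 + s)
X(A, D) = -12
I(K) = 2*K
P(l, Q) = -12
I(127) + P(t(10), 126) = 2*127 - 12 = 254 - 12 = 242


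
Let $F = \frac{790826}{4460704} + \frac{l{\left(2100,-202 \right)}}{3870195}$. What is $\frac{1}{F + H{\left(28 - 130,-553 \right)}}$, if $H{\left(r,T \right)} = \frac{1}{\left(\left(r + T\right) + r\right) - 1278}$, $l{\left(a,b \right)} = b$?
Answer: $\frac{3513182143566480}{620932698531689} \approx 5.6579$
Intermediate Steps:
$F = \frac{1529874884431}{8631897158640}$ ($F = \frac{790826}{4460704} - \frac{202}{3870195} = 790826 \cdot \frac{1}{4460704} - \frac{202}{3870195} = \frac{395413}{2230352} - \frac{202}{3870195} = \frac{1529874884431}{8631897158640} \approx 0.17724$)
$H{\left(r,T \right)} = \frac{1}{-1278 + T + 2 r}$ ($H{\left(r,T \right)} = \frac{1}{\left(\left(T + r\right) + r\right) - 1278} = \frac{1}{\left(T + 2 r\right) - 1278} = \frac{1}{-1278 + T + 2 r}$)
$\frac{1}{F + H{\left(28 - 130,-553 \right)}} = \frac{1}{\frac{1529874884431}{8631897158640} + \frac{1}{-1278 - 553 + 2 \left(28 - 130\right)}} = \frac{1}{\frac{1529874884431}{8631897158640} + \frac{1}{-1278 - 553 + 2 \left(-102\right)}} = \frac{1}{\frac{1529874884431}{8631897158640} + \frac{1}{-1278 - 553 - 204}} = \frac{1}{\frac{1529874884431}{8631897158640} + \frac{1}{-2035}} = \frac{1}{\frac{1529874884431}{8631897158640} - \frac{1}{2035}} = \frac{1}{\frac{620932698531689}{3513182143566480}} = \frac{3513182143566480}{620932698531689}$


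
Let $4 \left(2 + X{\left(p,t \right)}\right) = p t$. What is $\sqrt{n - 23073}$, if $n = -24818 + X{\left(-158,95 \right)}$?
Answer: $\frac{i \sqrt{206582}}{2} \approx 227.26 i$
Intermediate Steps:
$X{\left(p,t \right)} = -2 + \frac{p t}{4}$
$n = - \frac{57145}{2}$ ($n = -24818 + \left(-2 + \frac{1}{4} \left(-158\right) 95\right) = -24818 - \frac{7509}{2} = - \frac{57145}{2} \approx -28573.0$)
$\sqrt{n - 23073} = \sqrt{- \frac{57145}{2} - 23073} = \sqrt{- \frac{103291}{2}} = \frac{i \sqrt{206582}}{2}$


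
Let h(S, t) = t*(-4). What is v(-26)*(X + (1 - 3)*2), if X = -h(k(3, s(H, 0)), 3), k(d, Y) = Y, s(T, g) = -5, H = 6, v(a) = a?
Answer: -208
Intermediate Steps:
h(S, t) = -4*t
X = 12 (X = -(-4)*3 = -1*(-12) = 12)
v(-26)*(X + (1 - 3)*2) = -26*(12 + (1 - 3)*2) = -26*(12 - 2*2) = -26*(12 - 4) = -26*8 = -208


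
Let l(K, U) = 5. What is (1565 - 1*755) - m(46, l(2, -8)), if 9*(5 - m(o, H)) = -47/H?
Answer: 36178/45 ≈ 803.96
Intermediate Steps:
m(o, H) = 5 + 47/(9*H) (m(o, H) = 5 - (-47)/(9*H) = 5 + 47/(9*H))
(1565 - 1*755) - m(46, l(2, -8)) = (1565 - 1*755) - (5 + (47/9)/5) = (1565 - 755) - (5 + (47/9)*(⅕)) = 810 - (5 + 47/45) = 810 - 1*272/45 = 810 - 272/45 = 36178/45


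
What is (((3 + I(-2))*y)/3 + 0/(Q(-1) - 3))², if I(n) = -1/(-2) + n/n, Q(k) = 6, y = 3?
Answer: 81/4 ≈ 20.250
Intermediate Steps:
I(n) = 3/2 (I(n) = -1*(-½) + 1 = ½ + 1 = 3/2)
(((3 + I(-2))*y)/3 + 0/(Q(-1) - 3))² = (((3 + 3/2)*3)/3 + 0/(6 - 3))² = (((9/2)*3)*(⅓) + 0/3)² = ((27/2)*(⅓) + 0*(⅓))² = (9/2 + 0)² = (9/2)² = 81/4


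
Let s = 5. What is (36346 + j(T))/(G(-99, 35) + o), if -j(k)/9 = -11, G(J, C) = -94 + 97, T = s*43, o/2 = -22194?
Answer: -7289/8877 ≈ -0.82111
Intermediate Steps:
o = -44388 (o = 2*(-22194) = -44388)
T = 215 (T = 5*43 = 215)
G(J, C) = 3
j(k) = 99 (j(k) = -9*(-11) = 99)
(36346 + j(T))/(G(-99, 35) + o) = (36346 + 99)/(3 - 44388) = 36445/(-44385) = 36445*(-1/44385) = -7289/8877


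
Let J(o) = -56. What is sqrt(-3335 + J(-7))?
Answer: I*sqrt(3391) ≈ 58.232*I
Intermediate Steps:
sqrt(-3335 + J(-7)) = sqrt(-3335 - 56) = sqrt(-3391) = I*sqrt(3391)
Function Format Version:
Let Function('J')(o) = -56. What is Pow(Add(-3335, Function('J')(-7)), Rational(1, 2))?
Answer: Mul(I, Pow(3391, Rational(1, 2))) ≈ Mul(58.232, I)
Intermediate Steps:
Pow(Add(-3335, Function('J')(-7)), Rational(1, 2)) = Pow(Add(-3335, -56), Rational(1, 2)) = Pow(-3391, Rational(1, 2)) = Mul(I, Pow(3391, Rational(1, 2)))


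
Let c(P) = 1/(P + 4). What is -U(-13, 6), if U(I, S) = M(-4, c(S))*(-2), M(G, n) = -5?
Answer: -10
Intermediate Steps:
c(P) = 1/(4 + P)
U(I, S) = 10 (U(I, S) = -5*(-2) = 10)
-U(-13, 6) = -1*10 = -10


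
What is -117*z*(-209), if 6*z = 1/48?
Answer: 2717/32 ≈ 84.906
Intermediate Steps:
z = 1/288 (z = (⅙)/48 = (⅙)*(1/48) = 1/288 ≈ 0.0034722)
-117*z*(-209) = -117*1/288*(-209) = -13/32*(-209) = 2717/32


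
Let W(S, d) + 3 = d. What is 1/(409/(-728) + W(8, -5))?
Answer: -728/6233 ≈ -0.11680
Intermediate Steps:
W(S, d) = -3 + d
1/(409/(-728) + W(8, -5)) = 1/(409/(-728) + (-3 - 5)) = 1/(409*(-1/728) - 8) = 1/(-409/728 - 8) = 1/(-6233/728) = -728/6233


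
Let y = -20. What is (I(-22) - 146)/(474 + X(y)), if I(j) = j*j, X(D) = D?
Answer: 169/227 ≈ 0.74449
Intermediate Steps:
I(j) = j²
(I(-22) - 146)/(474 + X(y)) = ((-22)² - 146)/(474 - 20) = (484 - 146)/454 = 338*(1/454) = 169/227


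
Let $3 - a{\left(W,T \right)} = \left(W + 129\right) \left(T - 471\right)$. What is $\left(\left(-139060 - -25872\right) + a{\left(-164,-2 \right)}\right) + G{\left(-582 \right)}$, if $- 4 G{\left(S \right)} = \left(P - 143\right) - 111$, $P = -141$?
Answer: $- \frac{518565}{4} \approx -1.2964 \cdot 10^{5}$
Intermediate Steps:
$G{\left(S \right)} = \frac{395}{4}$ ($G{\left(S \right)} = - \frac{\left(-141 - 143\right) - 111}{4} = - \frac{-284 - 111}{4} = \left(- \frac{1}{4}\right) \left(-395\right) = \frac{395}{4}$)
$a{\left(W,T \right)} = 3 - \left(-471 + T\right) \left(129 + W\right)$ ($a{\left(W,T \right)} = 3 - \left(W + 129\right) \left(T - 471\right) = 3 - \left(129 + W\right) \left(-471 + T\right) = 3 - \left(-471 + T\right) \left(129 + W\right)$)
$\left(\left(-139060 - -25872\right) + a{\left(-164,-2 \right)}\right) + G{\left(-582 \right)} = \left(\left(-139060 - -25872\right) + \left(60762 - -258 + 471 \left(-164\right) - \left(-2\right) \left(-164\right)\right)\right) + \frac{395}{4} = \left(\left(-139060 + 25872\right) + \left(60762 + 258 - 77244 - 328\right)\right) + \frac{395}{4} = \left(-113188 - 16552\right) + \frac{395}{4} = -129740 + \frac{395}{4} = - \frac{518565}{4}$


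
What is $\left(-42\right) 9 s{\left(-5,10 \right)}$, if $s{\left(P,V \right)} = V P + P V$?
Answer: $37800$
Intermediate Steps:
$s{\left(P,V \right)} = 2 P V$ ($s{\left(P,V \right)} = P V + P V = 2 P V$)
$\left(-42\right) 9 s{\left(-5,10 \right)} = \left(-42\right) 9 \cdot 2 \left(-5\right) 10 = \left(-378\right) \left(-100\right) = 37800$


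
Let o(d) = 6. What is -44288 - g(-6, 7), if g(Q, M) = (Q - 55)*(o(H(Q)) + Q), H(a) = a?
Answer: -44288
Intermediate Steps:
g(Q, M) = (-55 + Q)*(6 + Q) (g(Q, M) = (Q - 55)*(6 + Q) = (-55 + Q)*(6 + Q))
-44288 - g(-6, 7) = -44288 - (-330 + (-6)² - 49*(-6)) = -44288 - (-330 + 36 + 294) = -44288 - 1*0 = -44288 + 0 = -44288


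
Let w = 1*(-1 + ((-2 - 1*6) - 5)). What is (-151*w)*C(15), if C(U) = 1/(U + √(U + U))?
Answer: 2114/13 - 2114*√30/195 ≈ 103.24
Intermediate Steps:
C(U) = 1/(U + √2*√U) (C(U) = 1/(U + √(2*U)) = 1/(U + √2*√U))
w = -14 (w = 1*(-1 + ((-2 - 6) - 5)) = 1*(-1 + (-8 - 5)) = 1*(-1 - 13) = 1*(-14) = -14)
(-151*w)*C(15) = (-151*(-14))/(15 + √2*√15) = 2114/(15 + √30)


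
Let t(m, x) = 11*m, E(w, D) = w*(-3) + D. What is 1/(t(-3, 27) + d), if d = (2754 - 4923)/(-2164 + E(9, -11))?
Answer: -734/23499 ≈ -0.031235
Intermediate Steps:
E(w, D) = D - 3*w (E(w, D) = -3*w + D = D - 3*w)
d = 723/734 (d = (2754 - 4923)/(-2164 + (-11 - 3*9)) = -2169/(-2164 + (-11 - 27)) = -2169/(-2164 - 38) = -2169/(-2202) = -2169*(-1/2202) = 723/734 ≈ 0.98501)
1/(t(-3, 27) + d) = 1/(11*(-3) + 723/734) = 1/(-33 + 723/734) = 1/(-23499/734) = -734/23499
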